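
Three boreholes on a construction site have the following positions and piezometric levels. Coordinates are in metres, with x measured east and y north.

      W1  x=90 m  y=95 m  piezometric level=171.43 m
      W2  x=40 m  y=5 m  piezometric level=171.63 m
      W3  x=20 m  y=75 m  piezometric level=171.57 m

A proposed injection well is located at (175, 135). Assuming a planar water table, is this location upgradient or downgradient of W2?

Differences from W1: to W2 (Δx, Δy, Δh) = (-50, -90, +0.20); to W3 = (-70, -20, +0.14).
Determinant of the coordinate differences = (-50)·(-20) − (-70)·(-90) = -5300.
∂h/∂x = [(+0.20)·(-20) − (+0.14)·(-90)] / -5300 = -0.001623
∂h/∂y = [(-50)·(+0.14) − (-70)·(+0.20)] / -5300 = -0.001321
Head at (175, 135) = 171.43 + (-0.001623)·(85) + (-0.001321)·(40) = 171.24 m.
That is lower than the 171.63 m at W2, so the point is downgradient.

downgradient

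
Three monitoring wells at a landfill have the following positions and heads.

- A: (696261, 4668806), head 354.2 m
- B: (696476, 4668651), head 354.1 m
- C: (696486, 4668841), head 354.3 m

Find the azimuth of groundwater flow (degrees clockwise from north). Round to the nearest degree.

Three-point gradient (reference A): Δ to B = (215, -155, -0.1), Δ to C = (225, 35, +0.1).
∂h/∂x = +0.0002830, ∂h/∂y = +0.001038 (det = 42400).
Flow direction (−∇h) has components (-0.0002830 E, -0.001038 N).
Azimuth = atan2(E, N) = atan2(-0.0002830, -0.001038) = 195.3° ≈ 195°.

195°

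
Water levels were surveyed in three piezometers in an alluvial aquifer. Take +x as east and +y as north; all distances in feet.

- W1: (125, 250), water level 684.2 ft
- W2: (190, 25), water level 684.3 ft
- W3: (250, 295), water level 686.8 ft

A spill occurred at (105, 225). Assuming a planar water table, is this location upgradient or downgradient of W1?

Differences from W1: to W2 (Δx, Δy, Δh) = (65, -225, +0.1); to W3 = (125, 45, +2.6).
Determinant of the coordinate differences = 65·45 − 125·(-225) = 31050.
∂h/∂x = [(+0.1)·45 − (+2.6)·(-225)] / 31050 = +0.01899
∂h/∂y = [65·(+2.6) − 125·(+0.1)] / 31050 = +0.005040
Head at (105, 225) = 684.2 + (+0.01899)·(-20) + (+0.005040)·(-25) = 683.69 ft.
That is lower than the 684.2 ft at W1, so the point is downgradient.

downgradient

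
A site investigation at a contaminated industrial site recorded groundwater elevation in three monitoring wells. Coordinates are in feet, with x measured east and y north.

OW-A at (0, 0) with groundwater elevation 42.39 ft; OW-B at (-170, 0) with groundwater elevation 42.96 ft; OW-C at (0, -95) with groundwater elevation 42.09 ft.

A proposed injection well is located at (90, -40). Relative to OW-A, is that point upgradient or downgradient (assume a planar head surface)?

downgradient

∂h/∂x = (42.96 − 42.39) / (-170 − 0) = -0.003353
∂h/∂y = (42.09 − 42.39) / (-95 − 0) = +0.003158
Head at (90, -40) = 42.39 + (-0.003353)·(90) + (+0.003158)·(-40) = 41.96 ft.
That is lower than the 42.39 ft at OW-A, so the point is downgradient.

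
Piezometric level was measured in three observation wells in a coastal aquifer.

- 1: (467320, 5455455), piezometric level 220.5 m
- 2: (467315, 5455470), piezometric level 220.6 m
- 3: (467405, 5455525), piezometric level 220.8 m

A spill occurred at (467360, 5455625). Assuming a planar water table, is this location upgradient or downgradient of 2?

upgradient

Taking 1 as reference: 2−1 = (-5, 15, +0.1); 3−1 = (85, 70, +0.3).
Solve a·Δx + b·Δy = Δh: det = (-5)·70 − 85·15 = -1625.
∂h/∂x = [(+0.1)·70 − (+0.3)·15] / -1625 = -0.001538
∂h/∂y = [(-5)·(+0.3) − 85·(+0.1)] / -1625 = +0.006154
Head at (467360, 5455625) = 220.5 + (-0.001538)·(40) + (+0.006154)·(170) = 221.48 m.
That is higher than the 220.6 m at 2, so the point is upgradient.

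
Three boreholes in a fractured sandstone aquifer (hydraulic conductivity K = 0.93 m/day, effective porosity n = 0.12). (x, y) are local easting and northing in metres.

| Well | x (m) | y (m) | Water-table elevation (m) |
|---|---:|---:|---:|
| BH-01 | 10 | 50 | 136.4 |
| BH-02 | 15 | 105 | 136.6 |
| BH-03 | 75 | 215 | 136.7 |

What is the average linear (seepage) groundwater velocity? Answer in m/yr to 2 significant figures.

21 m/yr

Differences from BH-01: to BH-02 (Δx, Δy, Δh) = (5, 55, +0.2); to BH-03 = (65, 165, +0.3).
Solve a·Δx + b·Δy = Δh: det = 5·165 − 65·55 = -2750.
∂h/∂x = [(+0.2)·165 − (+0.3)·55] / -2750 = -0.006000
∂h/∂y = [5·(+0.3) − 65·(+0.2)] / -2750 = +0.004182
|∇h| = √(-0.006000² + 0.004182²) = 0.007314
Seepage velocity v = K·i/n = 0.93 × 0.007314 / 0.12 = 0.05668 m/day = 20.7 m/yr.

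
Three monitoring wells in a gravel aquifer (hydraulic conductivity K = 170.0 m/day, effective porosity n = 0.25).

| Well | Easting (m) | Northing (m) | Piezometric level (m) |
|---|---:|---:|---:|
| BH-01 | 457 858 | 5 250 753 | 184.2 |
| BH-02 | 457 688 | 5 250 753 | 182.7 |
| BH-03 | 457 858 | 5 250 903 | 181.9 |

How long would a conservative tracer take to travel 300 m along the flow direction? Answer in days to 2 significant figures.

25 days

∂h/∂x = (182.7 − 184.2) / (457688 − 457858) = +0.008824
∂h/∂y = (181.9 − 184.2) / (5250903 − 5250753) = -0.01533
|∇h| = √(0.008824² + -0.01533²) = 0.01769
Seepage velocity v = K·i/n = 170.0 × 0.01769 / 0.25 = 12.03 m/day.
t = 300 / 12.03 = 24.94 days.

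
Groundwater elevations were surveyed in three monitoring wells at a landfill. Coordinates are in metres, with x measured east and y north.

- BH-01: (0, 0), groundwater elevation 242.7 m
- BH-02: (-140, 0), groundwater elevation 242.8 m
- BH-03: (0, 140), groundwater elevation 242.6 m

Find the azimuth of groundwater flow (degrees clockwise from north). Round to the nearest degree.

045°

∂h/∂x = (242.8 − 242.7) / (-140 − 0) = -0.0007143
∂h/∂y = (242.6 − 242.7) / (140 − 0) = -0.0007143
Flow direction (−∇h) has components (+0.0007143 E, +0.0007143 N).
Azimuth = atan2(E, N) = atan2(+0.0007143, +0.0007143) = 45.0° ≈ 045°.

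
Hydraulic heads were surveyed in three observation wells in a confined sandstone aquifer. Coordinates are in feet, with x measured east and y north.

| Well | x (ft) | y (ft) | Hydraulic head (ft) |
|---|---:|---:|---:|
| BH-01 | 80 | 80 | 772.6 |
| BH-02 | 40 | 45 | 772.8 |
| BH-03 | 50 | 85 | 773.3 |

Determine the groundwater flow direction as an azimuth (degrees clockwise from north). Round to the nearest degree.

131°

Taking BH-01 as reference: BH-02−BH-01 = (-40, -35, +0.2); BH-03−BH-01 = (-30, 5, +0.7).
Determinant of the coordinate differences = (-40)·5 − (-30)·(-35) = -1250.
∂h/∂x = [(+0.2)·5 − (+0.7)·(-35)] / -1250 = -0.02040
∂h/∂y = [(-40)·(+0.7) − (-30)·(+0.2)] / -1250 = +0.01760
Flow direction (−∇h) has components (+0.02040 E, -0.01760 N).
Azimuth = atan2(E, N) = atan2(+0.02040, -0.01760) = 130.8° ≈ 131°.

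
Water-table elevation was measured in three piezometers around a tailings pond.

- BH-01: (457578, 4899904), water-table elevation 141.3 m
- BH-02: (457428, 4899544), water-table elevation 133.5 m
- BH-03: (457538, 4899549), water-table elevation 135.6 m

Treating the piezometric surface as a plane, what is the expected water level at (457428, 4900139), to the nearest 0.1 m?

141.8 m

With h = a·x + b·y + c and BH-01 as origin, the differences give:
  (-150)·a + (-360)·b = -7.8
  (-40)·a + (-355)·b = -5.7
Eliminate b (×(-355) and ×(-360), subtract): 38850·a = 717.00 → a = ∂h/∂x = +0.01846
Back-substitute: b = ∂h/∂y = +0.01398.
h(457428, 4900139) = 141.3 + (+0.01846)·(-150) + (+0.01398)·(235) = 141.3 -2.768 +3.285 = 141.816 m.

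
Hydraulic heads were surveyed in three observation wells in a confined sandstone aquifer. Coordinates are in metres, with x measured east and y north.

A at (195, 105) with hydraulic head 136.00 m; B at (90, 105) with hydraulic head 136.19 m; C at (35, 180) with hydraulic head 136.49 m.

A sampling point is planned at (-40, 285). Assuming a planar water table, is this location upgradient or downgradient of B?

Differences from A: to B (Δx, Δy, Δh) = (-105, 0, +0.19); to C = (-160, 75, +0.49).
Solve a·Δx + b·Δy = Δh: det = (-105)·75 − (-160)·0 = -7875.
∂h/∂x = [(+0.19)·75 − (+0.49)·0] / -7875 = -0.001810
∂h/∂y = [(-105)·(+0.49) − (-160)·(+0.19)] / -7875 = +0.002673
Head at (-40, 285) = 136.00 + (-0.001810)·(-235) + (+0.002673)·(180) = 136.91 m.
That is higher than the 136.19 m at B, so the point is upgradient.

upgradient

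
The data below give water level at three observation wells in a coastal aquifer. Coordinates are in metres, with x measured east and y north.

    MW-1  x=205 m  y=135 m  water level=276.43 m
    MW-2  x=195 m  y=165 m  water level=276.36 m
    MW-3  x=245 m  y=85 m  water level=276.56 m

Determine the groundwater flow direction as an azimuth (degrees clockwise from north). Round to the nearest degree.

345°

With h = a·x + b·y + c and MW-1 as origin, the differences give:
  (-10)·a + 30·b = -0.07
  40·a + (-50)·b = +0.13
Eliminate b (×(-50) and ×30, subtract): -700·a = -0.400 → a = ∂h/∂x = +0.0005714
Back-substitute: b = ∂h/∂y = -0.002143.
Flow direction (−∇h) has components (-0.0005714 E, +0.002143 N).
Azimuth = atan2(E, N) = atan2(-0.0005714, +0.002143) = 345.1° ≈ 345°.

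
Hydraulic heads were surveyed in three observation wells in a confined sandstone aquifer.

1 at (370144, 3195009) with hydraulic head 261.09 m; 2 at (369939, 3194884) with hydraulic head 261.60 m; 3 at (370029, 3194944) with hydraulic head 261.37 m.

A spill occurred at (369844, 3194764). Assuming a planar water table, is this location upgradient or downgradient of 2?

upgradient

Taking 1 as reference: 2−1 = (-205, -125, +0.51); 3−1 = (-115, -65, +0.28).
Solve a·Δx + b·Δy = Δh: det = (-205)·(-65) − (-115)·(-125) = -1050.
∂h/∂x = [(+0.51)·(-65) − (+0.28)·(-125)] / -1050 = -0.001762
∂h/∂y = [(-205)·(+0.28) − (-115)·(+0.51)] / -1050 = -0.001190
Head at (369844, 3194764) = 261.09 + (-0.001762)·(-300) + (-0.001190)·(-245) = 261.91 m.
That is higher than the 261.60 m at 2, so the point is upgradient.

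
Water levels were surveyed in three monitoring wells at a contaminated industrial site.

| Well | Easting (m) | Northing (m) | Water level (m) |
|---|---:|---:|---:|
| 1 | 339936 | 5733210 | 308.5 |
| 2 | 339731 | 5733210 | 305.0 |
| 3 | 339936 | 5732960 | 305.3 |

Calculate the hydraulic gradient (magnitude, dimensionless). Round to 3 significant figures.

0.0213

∂h/∂x = (305.0 − 308.5) / (339731 − 339936) = +0.01707
∂h/∂y = (305.3 − 308.5) / (5732960 − 5733210) = +0.01280
|∇h| = √(0.01707² + 0.01280²) = 0.02134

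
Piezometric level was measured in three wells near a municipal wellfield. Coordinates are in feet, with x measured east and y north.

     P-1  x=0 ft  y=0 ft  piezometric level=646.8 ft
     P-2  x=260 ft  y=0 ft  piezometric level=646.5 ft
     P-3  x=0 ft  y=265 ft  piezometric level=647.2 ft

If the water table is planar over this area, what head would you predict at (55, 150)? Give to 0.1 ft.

647.0 ft

∂h/∂x = (646.5 − 646.8) / (260 − 0) = -0.001154
∂h/∂y = (647.2 − 646.8) / (265 − 0) = +0.001509
h(55, 150) = 646.8 + (-0.001154)·(55) + (+0.001509)·(150) = 646.8 -0.063 +0.226 = 646.963 ft.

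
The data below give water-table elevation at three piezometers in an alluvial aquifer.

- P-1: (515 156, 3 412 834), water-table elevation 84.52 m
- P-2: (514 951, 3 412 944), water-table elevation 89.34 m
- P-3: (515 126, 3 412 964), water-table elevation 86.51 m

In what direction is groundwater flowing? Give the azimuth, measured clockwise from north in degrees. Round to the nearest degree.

Differences from P-1: to P-2 (Δx, Δy, Δh) = (-205, 110, +4.82); to P-3 = (-30, 130, +1.99).
Determinant of the coordinate differences = (-205)·130 − (-30)·110 = -23350.
∂h/∂x = [(+4.82)·130 − (+1.99)·110] / -23350 = -0.01746
∂h/∂y = [(-205)·(+1.99) − (-30)·(+4.82)] / -23350 = +0.01128
Flow direction (−∇h) has components (+0.01746 E, -0.01128 N).
Azimuth = atan2(E, N) = atan2(+0.01746, -0.01128) = 122.9° ≈ 123°.

123°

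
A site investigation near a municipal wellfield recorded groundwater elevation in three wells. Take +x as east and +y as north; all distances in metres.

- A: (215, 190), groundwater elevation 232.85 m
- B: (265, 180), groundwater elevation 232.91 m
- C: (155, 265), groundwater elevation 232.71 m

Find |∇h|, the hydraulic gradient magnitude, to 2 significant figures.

0.0015

Differences from A: to B (Δx, Δy, Δh) = (50, -10, +0.06); to C = (-60, 75, -0.14).
Determinant of the coordinate differences = 50·75 − (-60)·(-10) = 3150.
∂h/∂x = [(+0.06)·75 − (-0.14)·(-10)] / 3150 = +0.0009841
∂h/∂y = [50·(-0.14) − (-60)·(+0.06)] / 3150 = -0.001079
|∇h| = √(0.0009841² + -0.001079²) = 0.00146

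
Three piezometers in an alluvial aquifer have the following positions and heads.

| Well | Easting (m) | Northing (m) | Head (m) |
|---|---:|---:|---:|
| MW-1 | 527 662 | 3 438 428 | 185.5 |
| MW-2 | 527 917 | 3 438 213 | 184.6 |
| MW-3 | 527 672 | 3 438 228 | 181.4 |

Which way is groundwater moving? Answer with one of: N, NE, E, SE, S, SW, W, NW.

SW

With h = a·x + b·y + c and MW-1 as origin, the differences give:
  255·a + (-215)·b = -0.9
  10·a + (-200)·b = -4.1
Eliminate b (×(-200) and ×(-215), subtract): -48850·a = -701.50 → a = ∂h/∂x = +0.01436
Back-substitute: b = ∂h/∂y = +0.02122.
Flow = −∇h = (-0.01436 east, -0.02122 north), which points southwest.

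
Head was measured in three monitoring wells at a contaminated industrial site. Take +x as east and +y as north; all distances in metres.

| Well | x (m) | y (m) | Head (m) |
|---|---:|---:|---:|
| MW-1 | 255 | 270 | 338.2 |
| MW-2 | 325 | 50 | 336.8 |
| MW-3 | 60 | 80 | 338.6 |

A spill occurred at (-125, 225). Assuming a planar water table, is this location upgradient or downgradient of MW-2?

upgradient

Taking MW-1 as reference: MW-2−MW-1 = (70, -220, -1.4); MW-3−MW-1 = (-195, -190, +0.4).
Determinant of the coordinate differences = 70·(-190) − (-195)·(-220) = -56200.
∂h/∂x = [(-1.4)·(-190) − (+0.4)·(-220)] / -56200 = -0.006299
∂h/∂y = [70·(+0.4) − (-195)·(-1.4)] / -56200 = +0.004359
Head at (-125, 225) = 338.2 + (-0.006299)·(-380) + (+0.004359)·(-45) = 340.40 m.
That is higher than the 336.8 m at MW-2, so the point is upgradient.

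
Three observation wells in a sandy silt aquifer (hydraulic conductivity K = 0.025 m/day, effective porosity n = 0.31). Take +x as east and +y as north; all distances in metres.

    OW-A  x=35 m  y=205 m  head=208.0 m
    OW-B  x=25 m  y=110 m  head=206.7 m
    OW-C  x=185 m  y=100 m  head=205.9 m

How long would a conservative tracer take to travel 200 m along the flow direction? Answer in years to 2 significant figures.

460 years

Differences from OW-A: to OW-B (Δx, Δy, Δh) = (-10, -95, -1.3); to OW-C = (150, -105, -2.1).
Determinant of the coordinate differences = (-10)·(-105) − 150·(-95) = 15300.
∂h/∂x = [(-1.3)·(-105) − (-2.1)·(-95)] / 15300 = -0.004118
∂h/∂y = [(-10)·(-2.1) − 150·(-1.3)] / 15300 = +0.01412
|∇h| = √(-0.004118² + 0.01412²) = 0.01471
Seepage velocity v = K·i/n = 0.025 × 0.01471 / 0.31 = 0.001186 m/day.
t = 200 / 0.001186 = 1.686e+05 days = 462 years.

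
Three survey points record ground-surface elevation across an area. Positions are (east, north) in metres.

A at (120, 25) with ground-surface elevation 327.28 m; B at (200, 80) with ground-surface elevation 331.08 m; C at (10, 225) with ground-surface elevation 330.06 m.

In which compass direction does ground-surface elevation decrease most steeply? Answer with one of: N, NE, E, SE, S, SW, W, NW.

Differences from A: to B (Δx, Δy, Δh) = (80, 55, +3.80); to C = (-110, 200, +2.78).
Solve a·Δx + b·Δy = Δz: det = 80·200 − (-110)·55 = 22050.
∂z/∂x = [(+3.80)·200 − (+2.78)·55] / 22050 = +0.02753
∂z/∂y = [80·(+2.78) − (-110)·(+3.80)] / 22050 = +0.02904
Steepest decrease is along −∇f = (-0.02753 E, -0.02904 N) → southwest.

SW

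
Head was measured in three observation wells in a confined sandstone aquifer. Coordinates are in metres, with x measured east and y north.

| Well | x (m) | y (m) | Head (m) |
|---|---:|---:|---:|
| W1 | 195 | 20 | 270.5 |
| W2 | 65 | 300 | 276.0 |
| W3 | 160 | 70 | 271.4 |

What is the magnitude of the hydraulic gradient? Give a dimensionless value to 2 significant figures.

0.024

Three-point gradient (reference W1): Δ to W2 = (-130, 280, +5.5), Δ to W3 = (-35, 50, +0.9).
∂h/∂x = +0.006970, ∂h/∂y = +0.02288 (det = 3300).
|∇h| = √(0.006970² + 0.02288²) = 0.02392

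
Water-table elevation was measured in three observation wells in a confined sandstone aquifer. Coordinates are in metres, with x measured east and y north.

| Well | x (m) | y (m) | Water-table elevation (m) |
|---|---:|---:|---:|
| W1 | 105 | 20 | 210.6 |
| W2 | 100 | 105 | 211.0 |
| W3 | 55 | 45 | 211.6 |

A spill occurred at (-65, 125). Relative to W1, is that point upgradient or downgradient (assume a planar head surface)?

upgradient

With h = a·x + b·y + c and W1 as origin, the differences give:
  (-5)·a + 85·b = +0.4
  (-50)·a + 25·b = +1.0
Eliminate b (×25 and ×85, subtract): 4125·a = -75.00 → a = ∂h/∂x = -0.01818
Back-substitute: b = ∂h/∂y = +0.003636.
Head at (-65, 125) = 210.6 + (-0.01818)·(-170) + (+0.003636)·(105) = 214.07 m.
That is higher than the 210.6 m at W1, so the point is upgradient.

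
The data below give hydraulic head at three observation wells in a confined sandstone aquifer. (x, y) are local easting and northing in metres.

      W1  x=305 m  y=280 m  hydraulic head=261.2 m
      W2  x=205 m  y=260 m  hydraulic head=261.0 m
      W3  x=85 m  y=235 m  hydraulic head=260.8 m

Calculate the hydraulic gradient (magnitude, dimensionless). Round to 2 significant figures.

0.041

Taking W1 as reference: W2−W1 = (-100, -20, -0.2); W3−W1 = (-220, -45, -0.4).
Solve a·Δx + b·Δy = Δh: det = (-100)·(-45) − (-220)·(-20) = 100.
∂h/∂x = [(-0.2)·(-45) − (-0.4)·(-20)] / 100 = +0.010000
∂h/∂y = [(-100)·(-0.4) − (-220)·(-0.2)] / 100 = -0.04000
|∇h| = √(0.010000² + -0.04000²) = 0.04123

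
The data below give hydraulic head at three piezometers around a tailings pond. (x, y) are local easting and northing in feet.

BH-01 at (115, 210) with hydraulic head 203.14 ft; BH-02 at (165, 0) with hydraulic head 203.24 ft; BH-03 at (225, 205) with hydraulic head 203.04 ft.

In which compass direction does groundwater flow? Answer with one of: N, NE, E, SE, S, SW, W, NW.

Taking BH-01 as reference: BH-02−BH-01 = (50, -210, +0.10); BH-03−BH-01 = (110, -5, -0.10).
Determinant of the coordinate differences = 50·(-5) − 110·(-210) = 22850.
∂h/∂x = [(+0.10)·(-5) − (-0.10)·(-210)] / 22850 = -0.0009409
∂h/∂y = [50·(-0.10) − 110·(+0.10)] / 22850 = -0.0007002
Flow = −∇h = (+0.0009409 east, +0.0007002 north), which points northeast.

NE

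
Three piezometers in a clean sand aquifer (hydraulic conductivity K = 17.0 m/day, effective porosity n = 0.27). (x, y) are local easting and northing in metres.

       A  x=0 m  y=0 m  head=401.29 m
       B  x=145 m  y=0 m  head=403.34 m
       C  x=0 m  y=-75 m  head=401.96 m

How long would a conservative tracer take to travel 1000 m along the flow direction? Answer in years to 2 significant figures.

∂h/∂x = (403.34 − 401.29) / (145 − 0) = +0.01414
∂h/∂y = (401.96 − 401.29) / (-75 − 0) = -0.008933
|∇h| = √(0.01414² + -0.008933²) = 0.01673
Seepage velocity v = K·i/n = 17.0 × 0.01673 / 0.27 = 1.053 m/day.
t = 1000 / 1.053 = 949.7 days = 2.6 years.

2.6 years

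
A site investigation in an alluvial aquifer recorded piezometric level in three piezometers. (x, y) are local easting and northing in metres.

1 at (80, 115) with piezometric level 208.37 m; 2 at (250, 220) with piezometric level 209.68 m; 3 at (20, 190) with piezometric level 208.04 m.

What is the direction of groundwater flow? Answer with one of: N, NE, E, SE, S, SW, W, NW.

W

Differences from 1: to 2 (Δx, Δy, Δh) = (170, 105, +1.31); to 3 = (-60, 75, -0.33).
Solve a·Δx + b·Δy = Δh: det = 170·75 − (-60)·105 = 19050.
∂h/∂x = [(+1.31)·75 − (-0.33)·105] / 19050 = +0.006976
∂h/∂y = [170·(-0.33) − (-60)·(+1.31)] / 19050 = +0.001181
Flow = −∇h = (-0.006976 east, -0.001181 north), which points west.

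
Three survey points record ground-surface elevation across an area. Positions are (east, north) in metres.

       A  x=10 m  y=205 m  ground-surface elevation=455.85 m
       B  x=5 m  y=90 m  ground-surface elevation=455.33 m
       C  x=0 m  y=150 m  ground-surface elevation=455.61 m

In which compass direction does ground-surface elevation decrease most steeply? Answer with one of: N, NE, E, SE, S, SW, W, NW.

S

Differences from A: to B (Δx, Δy, Δh) = (-5, -115, -0.52); to C = (-10, -55, -0.24).
Determinant of the coordinate differences = (-5)·(-55) − (-10)·(-115) = -875.
∂z/∂x = [(-0.52)·(-55) − (-0.24)·(-115)] / -875 = -0.001143
∂z/∂y = [(-5)·(-0.24) − (-10)·(-0.52)] / -875 = +0.004571
Steepest decrease is along −∇f = (+0.001143 E, -0.004571 N) → south.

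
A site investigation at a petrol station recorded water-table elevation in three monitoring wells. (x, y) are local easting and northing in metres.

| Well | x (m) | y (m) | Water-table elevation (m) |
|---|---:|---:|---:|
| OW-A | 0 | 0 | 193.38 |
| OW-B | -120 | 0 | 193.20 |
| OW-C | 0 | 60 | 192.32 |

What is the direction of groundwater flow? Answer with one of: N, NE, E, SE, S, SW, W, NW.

∂h/∂x = (193.20 − 193.38) / (-120 − 0) = +0.001500
∂h/∂y = (192.32 − 193.38) / (60 − 0) = -0.01767
Flow = −∇h = (-0.001500 east, +0.01767 north), which points north.

N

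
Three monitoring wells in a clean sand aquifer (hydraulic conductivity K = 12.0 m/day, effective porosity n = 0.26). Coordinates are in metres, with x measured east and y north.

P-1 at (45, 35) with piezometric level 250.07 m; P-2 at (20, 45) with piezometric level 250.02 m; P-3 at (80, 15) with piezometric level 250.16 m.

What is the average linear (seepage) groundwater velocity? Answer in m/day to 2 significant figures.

0.16 m/day

Differences from P-1: to P-2 (Δx, Δy, Δh) = (-25, 10, -0.05); to P-3 = (35, -20, +0.09).
Solve a·Δx + b·Δy = Δh: det = (-25)·(-20) − 35·10 = 150.
∂h/∂x = [(-0.05)·(-20) − (+0.09)·10] / 150 = +0.0006667
∂h/∂y = [(-25)·(+0.09) − 35·(-0.05)] / 150 = -0.003333
|∇h| = √(0.0006667² + -0.003333²) = 0.003399
Seepage velocity v = K·i/n = 12.0 × 0.003399 / 0.26 = 0.1569 m/day.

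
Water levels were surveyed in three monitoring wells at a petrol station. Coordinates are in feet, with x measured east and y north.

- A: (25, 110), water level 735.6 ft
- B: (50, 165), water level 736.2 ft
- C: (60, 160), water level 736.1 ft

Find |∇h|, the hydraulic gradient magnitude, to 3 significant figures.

0.0131

Taking A as reference: B−A = (25, 55, +0.6); C−A = (35, 50, +0.5).
Solve a·Δx + b·Δy = Δh: det = 25·50 − 35·55 = -675.
∂h/∂x = [(+0.6)·50 − (+0.5)·55] / -675 = -0.003704
∂h/∂y = [25·(+0.5) − 35·(+0.6)] / -675 = +0.01259
|∇h| = √(-0.003704² + 0.01259²) = 0.01312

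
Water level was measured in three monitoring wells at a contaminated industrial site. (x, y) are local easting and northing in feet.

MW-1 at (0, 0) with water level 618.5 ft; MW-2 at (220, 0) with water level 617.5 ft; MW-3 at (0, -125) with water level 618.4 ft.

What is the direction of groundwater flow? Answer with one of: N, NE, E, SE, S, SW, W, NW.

E

∂h/∂x = (617.5 − 618.5) / (220 − 0) = -0.004545
∂h/∂y = (618.4 − 618.5) / (-125 − 0) = +0.0008000
Flow = −∇h = (+0.004545 east, -0.0008000 north), which points east.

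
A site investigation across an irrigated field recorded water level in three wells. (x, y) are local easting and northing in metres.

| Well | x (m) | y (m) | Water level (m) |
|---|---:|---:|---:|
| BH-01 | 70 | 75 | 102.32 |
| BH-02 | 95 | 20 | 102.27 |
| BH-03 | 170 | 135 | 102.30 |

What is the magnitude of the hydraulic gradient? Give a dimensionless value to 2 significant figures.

0.00087

Taking BH-01 as reference: BH-02−BH-01 = (25, -55, -0.05); BH-03−BH-01 = (100, 60, -0.02).
Determinant of the coordinate differences = 25·60 − 100·(-55) = 7000.
∂h/∂x = [(-0.05)·60 − (-0.02)·(-55)] / 7000 = -0.0005857
∂h/∂y = [25·(-0.02) − 100·(-0.05)] / 7000 = +0.0006429
|∇h| = √(-0.0005857² + 0.0006429²) = 0.0008697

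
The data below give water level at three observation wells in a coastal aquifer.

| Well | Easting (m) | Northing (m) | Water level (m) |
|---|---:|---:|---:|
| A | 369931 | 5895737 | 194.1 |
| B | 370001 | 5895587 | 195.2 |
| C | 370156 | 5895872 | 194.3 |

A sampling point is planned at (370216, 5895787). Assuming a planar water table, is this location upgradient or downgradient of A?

Differences from A: to B (Δx, Δy, Δh) = (70, -150, +1.1); to C = (225, 135, +0.2).
Solve a·Δx + b·Δy = Δh: det = 70·135 − 225·(-150) = 43200.
∂h/∂x = [(+1.1)·135 − (+0.2)·(-150)] / 43200 = +0.004132
∂h/∂y = [70·(+0.2) − 225·(+1.1)] / 43200 = -0.005405
Head at (370216, 5895787) = 194.1 + (+0.004132)·(285) + (-0.005405)·(50) = 195.01 m.
That is higher than the 194.1 m at A, so the point is upgradient.

upgradient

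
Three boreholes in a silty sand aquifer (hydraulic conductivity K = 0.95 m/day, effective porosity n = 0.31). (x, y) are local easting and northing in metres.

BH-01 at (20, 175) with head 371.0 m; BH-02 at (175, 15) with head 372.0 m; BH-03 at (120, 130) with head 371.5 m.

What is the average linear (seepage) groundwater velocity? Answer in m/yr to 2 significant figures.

With h = a·x + b·y + c and BH-01 as origin, the differences give:
  155·a + (-160)·b = +1.0
  100·a + (-45)·b = +0.5
Eliminate b (×(-45) and ×(-160), subtract): 9025·a = 35.00 → a = ∂h/∂x = +0.003878
Back-substitute: b = ∂h/∂y = -0.002493.
|∇h| = √(0.003878² + -0.002493²) = 0.00461
Seepage velocity v = K·i/n = 0.95 × 0.00461 / 0.31 = 0.01413 m/day = 5.161 m/yr.

5.2 m/yr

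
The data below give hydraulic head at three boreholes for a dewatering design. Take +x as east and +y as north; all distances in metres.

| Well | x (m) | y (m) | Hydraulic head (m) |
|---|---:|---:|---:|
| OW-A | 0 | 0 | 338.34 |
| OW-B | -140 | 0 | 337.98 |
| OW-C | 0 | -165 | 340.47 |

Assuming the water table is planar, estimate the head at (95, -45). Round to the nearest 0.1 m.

∂h/∂x = (337.98 − 338.34) / (-140 − 0) = +0.002571
∂h/∂y = (340.47 − 338.34) / (-165 − 0) = -0.01291
h(95, -45) = 338.34 + (+0.002571)·(95) + (-0.01291)·(-45) = 338.34 +0.244 +0.581 = 339.165 m.

339.2 m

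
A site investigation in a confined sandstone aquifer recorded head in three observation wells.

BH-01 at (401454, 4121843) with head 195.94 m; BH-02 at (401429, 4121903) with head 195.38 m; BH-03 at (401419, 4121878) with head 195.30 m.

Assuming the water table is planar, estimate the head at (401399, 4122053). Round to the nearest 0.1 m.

With h = a·x + b·y + c and BH-01 as origin, the differences give:
  (-25)·a + 60·b = -0.56
  (-35)·a + 35·b = -0.64
Eliminate b (×35 and ×60, subtract): 1225·a = 18.800 → a = ∂h/∂x = +0.01535
Back-substitute: b = ∂h/∂y = -0.002939.
h(401399, 4122053) = 195.94 + (+0.01535)·(-55) + (-0.002939)·(210) = 195.94 -0.844 -0.617 = 194.479 m.

194.5 m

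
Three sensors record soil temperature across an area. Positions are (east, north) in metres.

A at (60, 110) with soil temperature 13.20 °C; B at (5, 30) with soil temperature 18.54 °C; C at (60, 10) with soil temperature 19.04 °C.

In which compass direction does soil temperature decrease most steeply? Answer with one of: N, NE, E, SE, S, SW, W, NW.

Differences from A: to B (Δx, Δy, Δh) = (-55, -80, +5.34); to C = (0, -100, +5.84).
Solve a·Δx + b·Δy = ΔT: det = (-55)·(-100) − 0·(-80) = 5500.
∂T/∂x = [(+5.34)·(-100) − (+5.84)·(-80)] / 5500 = -0.01215
∂T/∂y = [(-55)·(+5.84) − 0·(+5.34)] / 5500 = -0.05840
Steepest decrease is along −∇f = (+0.01215 E, +0.05840 N) → north.

N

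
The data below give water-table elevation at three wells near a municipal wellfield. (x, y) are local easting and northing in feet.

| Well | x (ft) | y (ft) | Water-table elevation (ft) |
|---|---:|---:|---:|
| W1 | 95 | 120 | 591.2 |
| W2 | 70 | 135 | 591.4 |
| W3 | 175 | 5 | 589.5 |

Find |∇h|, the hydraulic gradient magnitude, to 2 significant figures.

0.016

Differences from W1: to W2 (Δx, Δy, Δh) = (-25, 15, +0.2); to W3 = (80, -115, -1.7).
Solve a·Δx + b·Δy = Δh: det = (-25)·(-115) − 80·15 = 1675.
∂h/∂x = [(+0.2)·(-115) − (-1.7)·15] / 1675 = +0.001493
∂h/∂y = [(-25)·(-1.7) − 80·(+0.2)] / 1675 = +0.01582
|∇h| = √(0.001493² + 0.01582²) = 0.01589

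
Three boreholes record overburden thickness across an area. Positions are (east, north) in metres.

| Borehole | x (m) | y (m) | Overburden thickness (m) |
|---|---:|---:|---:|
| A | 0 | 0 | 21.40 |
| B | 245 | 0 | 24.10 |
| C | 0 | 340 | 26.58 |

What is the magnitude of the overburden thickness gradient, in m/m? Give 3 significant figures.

∂d/∂x = (24.10 − 21.40) / (245 − 0) = +0.01102
∂d/∂y = (26.58 − 21.40) / (340 − 0) = +0.01524
|∇f| = √(0.01102² + 0.01524²) = 0.01881 m/m

0.0188 m/m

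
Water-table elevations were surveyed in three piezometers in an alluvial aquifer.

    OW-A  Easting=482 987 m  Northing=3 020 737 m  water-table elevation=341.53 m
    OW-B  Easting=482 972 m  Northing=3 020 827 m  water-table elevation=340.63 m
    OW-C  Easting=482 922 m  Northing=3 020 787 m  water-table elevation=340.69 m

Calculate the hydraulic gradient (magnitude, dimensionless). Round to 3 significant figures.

Differences from OW-A: to OW-B (Δx, Δy, Δh) = (-15, 90, -0.90); to OW-C = (-65, 50, -0.84).
Solve a·Δx + b·Δy = Δh: det = (-15)·50 − (-65)·90 = 5100.
∂h/∂x = [(-0.90)·50 − (-0.84)·90] / 5100 = +0.006000
∂h/∂y = [(-15)·(-0.84) − (-65)·(-0.90)] / 5100 = -0.009000
|∇h| = √(0.006000² + -0.009000²) = 0.01082

0.0108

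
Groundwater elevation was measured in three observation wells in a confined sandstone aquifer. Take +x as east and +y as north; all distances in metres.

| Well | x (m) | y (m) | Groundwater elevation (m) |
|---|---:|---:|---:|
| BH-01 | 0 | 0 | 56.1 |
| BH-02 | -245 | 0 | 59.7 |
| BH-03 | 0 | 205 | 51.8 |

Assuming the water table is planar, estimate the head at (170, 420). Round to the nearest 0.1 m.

∂h/∂x = (59.7 − 56.1) / (-245 − 0) = -0.01469
∂h/∂y = (51.8 − 56.1) / (205 − 0) = -0.02098
h(170, 420) = 56.1 + (-0.01469)·(170) + (-0.02098)·(420) = 56.1 -2.498 -8.810 = 44.792 m.

44.8 m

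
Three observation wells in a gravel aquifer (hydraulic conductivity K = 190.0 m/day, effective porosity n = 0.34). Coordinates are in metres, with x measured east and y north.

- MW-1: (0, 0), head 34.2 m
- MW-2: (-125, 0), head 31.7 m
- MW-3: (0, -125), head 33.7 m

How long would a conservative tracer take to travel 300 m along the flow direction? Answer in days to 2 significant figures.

26 days

∂h/∂x = (31.7 − 34.2) / (-125 − 0) = +0.02000
∂h/∂y = (33.7 − 34.2) / (-125 − 0) = +0.004000
|∇h| = √(0.02000² + 0.004000²) = 0.0204
Seepage velocity v = K·i/n = 190.0 × 0.0204 / 0.34 = 11.4 m/day.
t = 300 / 11.4 = 26.32 days.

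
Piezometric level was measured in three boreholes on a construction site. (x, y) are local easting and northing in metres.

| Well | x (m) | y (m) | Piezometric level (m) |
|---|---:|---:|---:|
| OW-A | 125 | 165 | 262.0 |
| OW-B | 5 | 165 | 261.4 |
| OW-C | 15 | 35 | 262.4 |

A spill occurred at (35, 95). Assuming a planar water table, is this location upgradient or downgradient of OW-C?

With h = a·x + b·y + c and OW-A as origin, the differences give:
  (-120)·a + 0·b = -0.6
  (-110)·a + (-130)·b = +0.4
Eliminate b (×(-130) and ×0, subtract): 15600·a = 78.00 → a = ∂h/∂x = +0.005000
Back-substitute: b = ∂h/∂y = -0.007308.
Head at (35, 95) = 262.0 + (+0.005000)·(-90) + (-0.007308)·(-70) = 262.06 m.
That is lower than the 262.4 m at OW-C, so the point is downgradient.

downgradient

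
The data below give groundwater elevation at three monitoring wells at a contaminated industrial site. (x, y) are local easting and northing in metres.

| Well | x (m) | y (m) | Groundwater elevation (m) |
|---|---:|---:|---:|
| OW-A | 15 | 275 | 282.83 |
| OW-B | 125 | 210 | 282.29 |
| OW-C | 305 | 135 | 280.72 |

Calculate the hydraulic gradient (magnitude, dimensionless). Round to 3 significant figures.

0.0282

Three-point gradient (reference OW-A): Δ to OW-B = (110, -65, -0.54), Δ to OW-C = (290, -140, -2.11).
∂h/∂x = -0.01784, ∂h/∂y = -0.02188 (det = 3450).
|∇h| = √(-0.01784² + -0.02188²) = 0.02823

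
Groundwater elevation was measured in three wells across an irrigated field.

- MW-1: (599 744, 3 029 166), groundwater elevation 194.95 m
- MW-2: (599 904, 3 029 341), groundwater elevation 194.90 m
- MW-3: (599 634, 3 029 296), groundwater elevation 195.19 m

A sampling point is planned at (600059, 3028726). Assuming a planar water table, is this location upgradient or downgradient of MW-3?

Taking MW-1 as reference: MW-2−MW-1 = (160, 175, -0.05); MW-3−MW-1 = (-110, 130, +0.24).
Determinant of the coordinate differences = 160·130 − (-110)·175 = 40050.
∂h/∂x = [(-0.05)·130 − (+0.24)·175] / 40050 = -0.001211
∂h/∂y = [160·(+0.24) − (-110)·(-0.05)] / 40050 = +0.0008215
Head at (600059, 3028726) = 194.95 + (-0.001211)·(315) + (+0.0008215)·(-440) = 194.21 m.
That is lower than the 195.19 m at MW-3, so the point is downgradient.

downgradient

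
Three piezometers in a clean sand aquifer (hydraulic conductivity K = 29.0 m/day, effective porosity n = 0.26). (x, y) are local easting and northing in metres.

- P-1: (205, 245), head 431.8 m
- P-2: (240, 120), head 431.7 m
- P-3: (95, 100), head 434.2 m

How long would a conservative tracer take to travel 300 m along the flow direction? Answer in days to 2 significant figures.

Differences from P-1: to P-2 (Δx, Δy, Δh) = (35, -125, -0.1); to P-3 = (-110, -145, +2.4).
Determinant of the coordinate differences = 35·(-145) − (-110)·(-125) = -18825.
∂h/∂x = [(-0.1)·(-145) − (+2.4)·(-125)] / -18825 = -0.01671
∂h/∂y = [35·(+2.4) − (-110)·(-0.1)] / -18825 = -0.003878
|∇h| = √(-0.01671² + -0.003878²) = 0.01715
Seepage velocity v = K·i/n = 29.0 × 0.01715 / 0.26 = 1.913 m/day.
t = 300 / 1.913 = 156.8 days.

160 days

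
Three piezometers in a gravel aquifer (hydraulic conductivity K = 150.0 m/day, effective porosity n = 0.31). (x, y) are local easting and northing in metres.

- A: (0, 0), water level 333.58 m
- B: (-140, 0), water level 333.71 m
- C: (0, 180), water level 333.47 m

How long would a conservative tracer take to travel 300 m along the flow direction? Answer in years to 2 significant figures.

∂h/∂x = (333.71 − 333.58) / (-140 − 0) = -0.0009286
∂h/∂y = (333.47 − 333.58) / (180 − 0) = -0.0006111
|∇h| = √(-0.0009286² + -0.0006111²) = 0.001112
Seepage velocity v = K·i/n = 150.0 × 0.001112 / 0.31 = 0.5381 m/day.
t = 300 / 0.5381 = 557.5 days = 1.53 years.

1.5 years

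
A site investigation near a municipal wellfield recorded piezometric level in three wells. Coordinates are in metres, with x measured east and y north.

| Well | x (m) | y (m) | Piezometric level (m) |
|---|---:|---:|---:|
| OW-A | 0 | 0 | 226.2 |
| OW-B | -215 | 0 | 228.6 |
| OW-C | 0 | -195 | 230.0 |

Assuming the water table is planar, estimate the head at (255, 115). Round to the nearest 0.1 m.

221.1 m

∂h/∂x = (228.6 − 226.2) / (-215 − 0) = -0.01116
∂h/∂y = (230.0 − 226.2) / (-195 − 0) = -0.01949
h(255, 115) = 226.2 + (-0.01116)·(255) + (-0.01949)·(115) = 226.2 -2.847 -2.241 = 221.112 m.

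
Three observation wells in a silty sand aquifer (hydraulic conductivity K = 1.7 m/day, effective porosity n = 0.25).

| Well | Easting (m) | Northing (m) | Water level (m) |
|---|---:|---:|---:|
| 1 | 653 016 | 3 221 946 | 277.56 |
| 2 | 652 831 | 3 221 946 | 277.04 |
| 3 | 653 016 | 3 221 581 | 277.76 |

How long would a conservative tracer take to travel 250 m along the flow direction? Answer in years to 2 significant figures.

35 years

∂h/∂x = (277.04 − 277.56) / (652831 − 653016) = +0.002811
∂h/∂y = (277.76 − 277.56) / (3221581 − 3221946) = -0.0005479
|∇h| = √(0.002811² + -0.0005479²) = 0.002864
Seepage velocity v = K·i/n = 1.7 × 0.002864 / 0.25 = 0.01948 m/day.
t = 250 / 0.01948 = 1.283e+04 days = 35.1 years.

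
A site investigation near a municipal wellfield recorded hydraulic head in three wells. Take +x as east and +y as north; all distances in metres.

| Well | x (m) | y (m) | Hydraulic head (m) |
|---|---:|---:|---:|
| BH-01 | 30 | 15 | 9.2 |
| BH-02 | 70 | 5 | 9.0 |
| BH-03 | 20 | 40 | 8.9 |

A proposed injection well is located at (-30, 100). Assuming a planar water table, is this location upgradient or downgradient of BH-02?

With h = a·x + b·y + c and BH-01 as origin, the differences give:
  40·a + (-10)·b = -0.2
  (-10)·a + 25·b = -0.3
Eliminate b (×25 and ×(-10), subtract): 900·a = -8.00 → a = ∂h/∂x = -0.008889
Back-substitute: b = ∂h/∂y = -0.01556.
Head at (-30, 100) = 9.2 + (-0.008889)·(-60) + (-0.01556)·(85) = 8.41 m.
That is lower than the 9.0 m at BH-02, so the point is downgradient.

downgradient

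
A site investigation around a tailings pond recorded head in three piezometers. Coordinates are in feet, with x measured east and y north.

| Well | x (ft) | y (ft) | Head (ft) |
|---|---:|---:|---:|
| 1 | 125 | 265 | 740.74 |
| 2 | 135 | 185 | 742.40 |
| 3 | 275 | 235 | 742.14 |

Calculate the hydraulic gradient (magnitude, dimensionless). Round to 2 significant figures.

0.021

Differences from 1: to 2 (Δx, Δy, Δh) = (10, -80, +1.66); to 3 = (150, -30, +1.40).
Determinant of the coordinate differences = 10·(-30) − 150·(-80) = 11700.
∂h/∂x = [(+1.66)·(-30) − (+1.40)·(-80)] / 11700 = +0.005316
∂h/∂y = [10·(+1.40) − 150·(+1.66)] / 11700 = -0.02009
|∇h| = √(0.005316² + -0.02009²) = 0.02078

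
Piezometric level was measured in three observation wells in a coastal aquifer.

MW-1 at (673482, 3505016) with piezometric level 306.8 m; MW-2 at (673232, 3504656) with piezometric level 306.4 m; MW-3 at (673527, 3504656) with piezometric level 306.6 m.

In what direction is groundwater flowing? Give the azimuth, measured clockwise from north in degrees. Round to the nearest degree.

227°

Differences from MW-1: to MW-2 (Δx, Δy, Δh) = (-250, -360, -0.4); to MW-3 = (45, -360, -0.2).
Solve a·Δx + b·Δy = Δh: det = (-250)·(-360) − 45·(-360) = 106200.
∂h/∂x = [(-0.4)·(-360) − (-0.2)·(-360)] / 106200 = +0.0006780
∂h/∂y = [(-250)·(-0.2) − 45·(-0.4)] / 106200 = +0.0006403
Flow direction (−∇h) has components (-0.0006780 E, -0.0006403 N).
Azimuth = atan2(E, N) = atan2(-0.0006780, -0.0006403) = 226.6° ≈ 227°.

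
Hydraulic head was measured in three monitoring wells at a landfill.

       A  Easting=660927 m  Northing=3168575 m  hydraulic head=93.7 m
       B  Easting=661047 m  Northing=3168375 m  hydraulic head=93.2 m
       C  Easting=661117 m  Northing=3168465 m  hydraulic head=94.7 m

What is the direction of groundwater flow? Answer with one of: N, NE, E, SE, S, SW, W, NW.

Differences from A: to B (Δx, Δy, Δh) = (120, -200, -0.5); to C = (190, -110, +1.0).
Solve a·Δx + b·Δy = Δh: det = 120·(-110) − 190·(-200) = 24800.
∂h/∂x = [(-0.5)·(-110) − (+1.0)·(-200)] / 24800 = +0.01028
∂h/∂y = [120·(+1.0) − 190·(-0.5)] / 24800 = +0.008669
Flow = −∇h = (-0.01028 east, -0.008669 north), which points southwest.

SW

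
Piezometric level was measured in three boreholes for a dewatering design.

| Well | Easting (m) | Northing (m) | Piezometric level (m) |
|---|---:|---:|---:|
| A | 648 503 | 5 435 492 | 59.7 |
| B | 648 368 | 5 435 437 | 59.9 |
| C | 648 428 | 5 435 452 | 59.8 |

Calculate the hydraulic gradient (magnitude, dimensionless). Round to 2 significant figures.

0.0023

Taking A as reference: B−A = (-135, -55, +0.2); C−A = (-75, -40, +0.1).
Determinant of the coordinate differences = (-135)·(-40) − (-75)·(-55) = 1275.
∂h/∂x = [(+0.2)·(-40) − (+0.1)·(-55)] / 1275 = -0.001961
∂h/∂y = [(-135)·(+0.1) − (-75)·(+0.2)] / 1275 = +0.001176
|∇h| = √(-0.001961² + 0.001176²) = 0.002287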